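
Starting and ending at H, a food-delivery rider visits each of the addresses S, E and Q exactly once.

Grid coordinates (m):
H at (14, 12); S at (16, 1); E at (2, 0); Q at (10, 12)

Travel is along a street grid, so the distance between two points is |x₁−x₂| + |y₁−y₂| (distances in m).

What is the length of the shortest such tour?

There are 3 distinct closed tours to check (reversals are equivalent).
H → S → E → Q → H: 13+15+20+4 = 52
H → S → Q → E → H: 13+17+20+24 = 74
H → E → S → Q → H: 24+15+17+4 = 60
The minimum is 52.
One optimal route: H → S → E → Q → H (or its reverse).

52 m — the shortest possible round trip.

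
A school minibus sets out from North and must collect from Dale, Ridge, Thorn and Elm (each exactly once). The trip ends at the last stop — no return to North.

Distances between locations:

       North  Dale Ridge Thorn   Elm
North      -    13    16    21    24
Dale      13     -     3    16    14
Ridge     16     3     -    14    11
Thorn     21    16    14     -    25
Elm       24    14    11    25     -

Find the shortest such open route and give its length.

51 — the minimum one-way total.

There are 4! = 24 possible orderings.
North → Dale → Ridge → Thorn → Elm: 13+3+14+25 = 55
North → Dale → Ridge → Elm → Thorn: 13+3+11+25 = 52
North → Dale → Thorn → Ridge → Elm: 13+16+14+11 = 54
North → Dale → Thorn → Elm → Ridge: 13+16+25+11 = 65
North → Dale → Elm → Ridge → Thorn: 13+14+11+14 = 52
North → Dale → Elm → Thorn → Ridge: 13+14+25+14 = 66
North → Ridge → Dale → Thorn → Elm: 16+3+16+25 = 60
North → Ridge → Dale → Elm → Thorn: 16+3+14+25 = 58
North → Ridge → Thorn → Dale → Elm: 16+14+16+14 = 60
North → Ridge → Thorn → Elm → Dale: 16+14+25+14 = 69
North → Ridge → Elm → Dale → Thorn: 16+11+14+16 = 57
North → Ridge → Elm → Thorn → Dale: 16+11+25+16 = 68
North → Thorn → Dale → Ridge → Elm: 21+16+3+11 = 51
North → Thorn → Dale → Elm → Ridge: 21+16+14+11 = 62
… (10 more)
The minimum is 51.
One shortest path: North → Thorn → Dale → Ridge → Elm.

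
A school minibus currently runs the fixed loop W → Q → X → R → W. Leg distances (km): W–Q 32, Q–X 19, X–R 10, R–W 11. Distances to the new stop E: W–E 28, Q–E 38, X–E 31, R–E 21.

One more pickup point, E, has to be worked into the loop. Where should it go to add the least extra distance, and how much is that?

Insertion cost between consecutive stops i–j is d(i,E) + d(E,j) − d(i,j):
  between W and Q: 28 + 38 − 32 = 34
  between Q and X: 38 + 31 − 19 = 50
  between X and R: 31 + 21 − 10 = 42
  between R and W: 21 + 28 − 11 = 38
Cheapest insertion is between W and Q, adding 34.
New total = 72 + 34 = 106.

+34 km — insert E between W and Q.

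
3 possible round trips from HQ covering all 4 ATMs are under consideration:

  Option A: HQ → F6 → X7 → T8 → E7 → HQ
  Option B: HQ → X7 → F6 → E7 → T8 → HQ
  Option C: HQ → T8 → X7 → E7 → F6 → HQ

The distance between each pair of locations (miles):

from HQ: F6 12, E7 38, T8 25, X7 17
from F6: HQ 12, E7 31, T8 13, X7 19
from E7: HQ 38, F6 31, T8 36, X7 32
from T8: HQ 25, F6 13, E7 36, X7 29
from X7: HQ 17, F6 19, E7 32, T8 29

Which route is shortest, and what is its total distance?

Option A: 12 + 19 + 29 + 36 + 38 = 134
Option B: 17 + 19 + 31 + 36 + 25 = 128
Option C: 25 + 29 + 32 + 31 + 12 = 129

Shortest is Option B, total 128 miles.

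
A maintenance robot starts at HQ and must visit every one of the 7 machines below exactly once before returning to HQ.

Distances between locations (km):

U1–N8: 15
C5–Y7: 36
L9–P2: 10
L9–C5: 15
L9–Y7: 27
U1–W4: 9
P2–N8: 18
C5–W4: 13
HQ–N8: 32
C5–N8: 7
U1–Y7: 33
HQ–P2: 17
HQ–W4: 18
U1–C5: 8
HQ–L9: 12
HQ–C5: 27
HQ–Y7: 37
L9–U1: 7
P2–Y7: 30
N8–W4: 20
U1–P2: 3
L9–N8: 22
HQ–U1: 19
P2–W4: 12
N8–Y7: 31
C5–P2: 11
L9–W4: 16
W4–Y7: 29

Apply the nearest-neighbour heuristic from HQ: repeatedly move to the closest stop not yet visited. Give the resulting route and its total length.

HQ → [L9:12 / P2:17 / W4:18 / U1:19 / C5:27 / N8:32 / Y7:37] → L9 (12)
L9 → [U1:7 / P2:10 / C5:15 / W4:16 / N8:22 / Y7:27] → U1 (7)
U1 → [P2:3 / C5:8 / W4:9 / N8:15 / Y7:33] → P2 (3)
P2 → [C5:11 / W4:12 / N8:18 / Y7:30] → C5 (11)
C5 → [N8:7 / W4:13 / Y7:36] → N8 (7)
N8 → [W4:20 / Y7:31] → W4 (20)
W4 → [Y7:29] → Y7 (29)
Return Y7→HQ: 37.
Total = 12 + 7 + 3 + 11 + 7 + 20 + 29 + 37 = 126.

Nearest-neighbour total = 126 km; route HQ → L9 → U1 → P2 → C5 → N8 → W4 → Y7 → HQ.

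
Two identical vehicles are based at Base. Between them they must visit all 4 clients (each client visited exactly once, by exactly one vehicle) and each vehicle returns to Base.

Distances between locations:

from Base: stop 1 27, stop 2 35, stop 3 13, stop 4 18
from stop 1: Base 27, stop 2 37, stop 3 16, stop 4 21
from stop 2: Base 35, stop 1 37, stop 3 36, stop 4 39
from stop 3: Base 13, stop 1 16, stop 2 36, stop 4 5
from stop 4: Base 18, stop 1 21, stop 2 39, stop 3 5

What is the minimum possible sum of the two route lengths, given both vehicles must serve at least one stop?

135 — the smallest possible combined total.

There are 2^3 − 1 = 7 ways to divide the 4 stops into two non-empty groups. For each, the best each vehicle can do is its own shortest tour through its group:
  {stop 1} + {stop 2, stop 3, stop 4}: 54 + 92 = 146
  {stop 2} + {stop 1, stop 3, stop 4}: 70 + 66 = 136
  {stop 1, stop 2} + {stop 3, stop 4}: 99 + 36 = 135
  {stop 3} + {stop 1, stop 2, stop 4}: 26 + 111 = 137
  {stop 1, stop 3} + {stop 2, stop 4}: 56 + 92 = 148
  {stop 2, stop 3} + {stop 1, stop 4}: 84 + 66 = 150
  … (7 splits in total)
Best: vehicle 1 Base → stop 1 → stop 2 → Base = 99; vehicle 2 Base → stop 3 → stop 4 → Base = 36; combined 135.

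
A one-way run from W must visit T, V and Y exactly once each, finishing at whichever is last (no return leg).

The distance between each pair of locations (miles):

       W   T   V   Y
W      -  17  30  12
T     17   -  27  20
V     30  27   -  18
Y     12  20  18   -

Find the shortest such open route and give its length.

Minimum one-way distance = 55 miles.

There are 3! = 6 possible orderings.
W→T→V→Y: 17+27+18 = 62
W→T→Y→V: 17+20+18 = 55
W→V→T→Y: 30+27+20 = 77
W→V→Y→T: 30+18+20 = 68
W→Y→T→V: 12+20+27 = 59
W→Y→V→T: 12+18+27 = 57
The minimum is 55.
One shortest path: W → T → Y → V.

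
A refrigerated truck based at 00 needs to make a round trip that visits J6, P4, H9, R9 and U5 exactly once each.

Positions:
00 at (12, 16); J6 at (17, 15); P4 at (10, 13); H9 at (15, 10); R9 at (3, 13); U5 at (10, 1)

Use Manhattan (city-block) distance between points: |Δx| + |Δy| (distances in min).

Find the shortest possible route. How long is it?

There are 60 distinct closed tours to check (reversals are equivalent).
00 - J6 - P4 - H9 - R9 - U5 - 00: 6+9+8+15+19+17 = 74
00 - J6 - P4 - H9 - U5 - R9 - 00: 6+9+8+14+19+12 = 68
00 - J6 - P4 - R9 - H9 - U5 - 00: 6+9+7+15+14+17 = 68
00 - J6 - P4 - R9 - U5 - H9 - 00: 6+9+7+19+14+9 = 64
00 - J6 - P4 - U5 - H9 - R9 - 00: 6+9+12+14+15+12 = 68
00 - J6 - P4 - U5 - R9 - H9 - 00: 6+9+12+19+15+9 = 70
00 - J6 - H9 - P4 - R9 - U5 - 00: 6+7+8+7+19+17 = 64
00 - J6 - H9 - P4 - U5 - R9 - 00: 6+7+8+12+19+12 = 64
00 - J6 - H9 - R9 - P4 - U5 - 00: 6+7+15+7+12+17 = 64
00 - J6 - H9 - R9 - U5 - P4 - 00: 6+7+15+19+12+5 = 64
00 - J6 - H9 - U5 - P4 - R9 - 00: 6+7+14+12+7+12 = 58
00 - J6 - H9 - U5 - R9 - P4 - 00: 6+7+14+19+7+5 = 58
00 - J6 - R9 - P4 - H9 - U5 - 00: 6+16+7+8+14+17 = 68
00 - J6 - R9 - P4 - U5 - H9 - 00: 6+16+7+12+14+9 = 64
… (46 more)
The minimum is 58.
One optimal route: 00 → J6 → H9 → U5 → P4 → R9 → 00 (or its reverse).

58 min — the shortest possible round trip.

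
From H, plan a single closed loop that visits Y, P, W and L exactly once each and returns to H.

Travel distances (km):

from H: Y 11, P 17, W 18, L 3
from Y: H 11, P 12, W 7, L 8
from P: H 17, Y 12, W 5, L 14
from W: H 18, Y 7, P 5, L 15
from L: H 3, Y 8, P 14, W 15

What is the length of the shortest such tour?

Shortest round trip = 40 km.

With 4 stops there are 4!/2 = 12 distinct round trips (a route and its reverse cost the same).
H→Y→P→W→L→H: 11+12+5+15+3 = 46
H→Y→P→L→W→H: 11+12+14+15+18 = 70
H→Y→W→P→L→H: 11+7+5+14+3 = 40
H→Y→W→L→P→H: 11+7+15+14+17 = 64
H→Y→L→P→W→H: 11+8+14+5+18 = 56
H→Y→L→W→P→H: 11+8+15+5+17 = 56
H→P→Y→W→L→H: 17+12+7+15+3 = 54
H→P→Y→L→W→H: 17+12+8+15+18 = 70
H→P→W→Y→L→H: 17+5+7+8+3 = 40
H→P→L→Y→W→H: 17+14+8+7+18 = 64
H→W→Y→P→L→H: 18+7+12+14+3 = 54
H→W→P→Y→L→H: 18+5+12+8+3 = 46
The minimum is 40.
One optimal route: H → Y → W → P → L → H (or its reverse).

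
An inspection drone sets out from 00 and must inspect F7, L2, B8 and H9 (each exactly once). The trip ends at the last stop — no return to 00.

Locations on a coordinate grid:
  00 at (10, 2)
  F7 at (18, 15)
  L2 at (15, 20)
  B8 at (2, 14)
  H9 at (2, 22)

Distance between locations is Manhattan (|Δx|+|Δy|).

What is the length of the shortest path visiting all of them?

51 — the minimum one-way total.

There are 4! = 24 possible orderings.
00→F7→L2→B8→H9: 21+8+19+8 = 56
00→F7→L2→H9→B8: 21+8+15+8 = 52
00→F7→B8→L2→H9: 21+17+19+15 = 72
00→F7→B8→H9→L2: 21+17+8+15 = 61
00→F7→H9→L2→B8: 21+23+15+19 = 78
00→F7→H9→B8→L2: 21+23+8+19 = 71
00→L2→F7→B8→H9: 23+8+17+8 = 56
00→L2→F7→H9→B8: 23+8+23+8 = 62
00→L2→B8→F7→H9: 23+19+17+23 = 82
00→L2→B8→H9→F7: 23+19+8+23 = 73
00→L2→H9→F7→B8: 23+15+23+17 = 78
00→L2→H9→B8→F7: 23+15+8+17 = 63
00→B8→F7→L2→H9: 20+17+8+15 = 60
00→B8→F7→H9→L2: 20+17+23+15 = 75
… (10 more)
00→B8→H9→L2→F7: 20+8+15+8 = 51  ← best
The minimum is 51.
One shortest path: 00 → B8 → H9 → L2 → F7.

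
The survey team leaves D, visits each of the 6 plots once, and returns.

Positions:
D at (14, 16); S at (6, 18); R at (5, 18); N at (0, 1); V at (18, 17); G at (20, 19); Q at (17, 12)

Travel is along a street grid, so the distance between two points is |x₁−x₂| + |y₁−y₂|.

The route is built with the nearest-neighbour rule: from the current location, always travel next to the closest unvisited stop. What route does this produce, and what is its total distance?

D → [V:5 / Q:7 / G:9 / S:10 / R:11 / N:29] → V (5)
V → [G:4 / Q:6 / S:13 / R:14 / N:34] → G (4)
G → [Q:10 / S:15 / R:16 / N:38] → Q (10)
Q → [S:17 / R:18 / N:28] → S (17)
S → [R:1 / N:23] → R (1)
R → [N:22] → N (22)
Return N→D: 29.
Total = 5 + 4 + 10 + 17 + 1 + 22 + 29 = 88.

Nearest-neighbour total = 88; route D → V → G → Q → S → R → N → D.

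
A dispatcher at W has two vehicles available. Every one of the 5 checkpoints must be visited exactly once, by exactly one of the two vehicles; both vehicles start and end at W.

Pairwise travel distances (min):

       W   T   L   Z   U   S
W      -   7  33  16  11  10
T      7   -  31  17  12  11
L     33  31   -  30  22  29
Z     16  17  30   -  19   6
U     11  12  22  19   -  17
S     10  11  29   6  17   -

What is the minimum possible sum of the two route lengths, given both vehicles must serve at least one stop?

Minimum combined distance: 93 min.

Try each way of splitting the stops between the two vehicles (each non-empty) and, for each split, find the best tour for each vehicle:
  {T} + {L, Z, U, S}: 14 + 79 = 93
  {L} + {T, Z, U, S}: 66 + 54 = 120
  {T, L} + {Z, U, S}: 71 + 46 = 117
  {Z} + {T, L, U, S}: 32 + 80 = 112
  {T, Z} + {L, U, S}: 40 + 72 = 112
  {L, Z} + {T, U, S}: 79 + 44 = 123
  … (15 splits in total)
Best: vehicle 1 W → T → W = 14; vehicle 2 W → U → L → Z → S → W = 79; combined 93.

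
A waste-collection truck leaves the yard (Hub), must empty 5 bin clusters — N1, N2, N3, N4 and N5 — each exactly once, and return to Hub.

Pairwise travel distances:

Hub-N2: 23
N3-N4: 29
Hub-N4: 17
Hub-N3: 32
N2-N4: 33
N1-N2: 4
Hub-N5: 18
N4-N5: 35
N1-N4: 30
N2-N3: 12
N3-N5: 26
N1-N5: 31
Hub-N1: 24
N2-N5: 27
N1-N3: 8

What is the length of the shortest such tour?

With 5 stops there are 5!/2 = 60 distinct round trips (a route and its reverse cost the same).
Hub → N1 → N2 → N3 → N4 → N5 → Hub: 24+4+12+29+35+18 = 122
Hub → N1 → N2 → N3 → N5 → N4 → Hub: 24+4+12+26+35+17 = 118
Hub → N1 → N2 → N4 → N3 → N5 → Hub: 24+4+33+29+26+18 = 134
Hub → N1 → N2 → N4 → N5 → N3 → Hub: 24+4+33+35+26+32 = 154
Hub → N1 → N2 → N5 → N3 → N4 → Hub: 24+4+27+26+29+17 = 127
Hub → N1 → N2 → N5 → N4 → N3 → Hub: 24+4+27+35+29+32 = 151
Hub → N1 → N3 → N2 → N4 → N5 → Hub: 24+8+12+33+35+18 = 130
Hub → N1 → N3 → N2 → N5 → N4 → Hub: 24+8+12+27+35+17 = 123
Hub → N1 → N3 → N4 → N2 → N5 → Hub: 24+8+29+33+27+18 = 139
Hub → N1 → N3 → N4 → N5 → N2 → Hub: 24+8+29+35+27+23 = 146
Hub → N1 → N3 → N5 → N2 → N4 → Hub: 24+8+26+27+33+17 = 135
Hub → N1 → N3 → N5 → N4 → N2 → Hub: 24+8+26+35+33+23 = 149
Hub → N1 → N4 → N2 → N3 → N5 → Hub: 24+30+33+12+26+18 = 143
Hub → N1 → N4 → N2 → N5 → N3 → Hub: 24+30+33+27+26+32 = 172
… (46 more)
Hub → N4 → N3 → N1 → N2 → N5 → Hub: 17+29+8+4+27+18 = 103  ← best
The minimum is 103.
One optimal route: Hub → N4 → N3 → N1 → N2 → N5 → Hub (or its reverse).

103 — the shortest possible round trip.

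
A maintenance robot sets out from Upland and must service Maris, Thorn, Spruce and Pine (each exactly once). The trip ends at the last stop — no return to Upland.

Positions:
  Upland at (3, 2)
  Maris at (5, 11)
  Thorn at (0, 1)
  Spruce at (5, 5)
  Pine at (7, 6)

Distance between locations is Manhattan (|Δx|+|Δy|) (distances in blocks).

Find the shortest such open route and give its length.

Minimum one-way distance = 23 blocks.

There are 4! = 24 possible orderings.
Upland → Maris → Thorn → Spruce → Pine: 11+15+9+3 = 38
Upland → Maris → Thorn → Pine → Spruce: 11+15+12+3 = 41
Upland → Maris → Spruce → Thorn → Pine: 11+6+9+12 = 38
Upland → Maris → Spruce → Pine → Thorn: 11+6+3+12 = 32
Upland → Maris → Pine → Thorn → Spruce: 11+7+12+9 = 39
Upland → Maris → Pine → Spruce → Thorn: 11+7+3+9 = 30
Upland → Thorn → Maris → Spruce → Pine: 4+15+6+3 = 28
Upland → Thorn → Maris → Pine → Spruce: 4+15+7+3 = 29
Upland → Thorn → Spruce → Maris → Pine: 4+9+6+7 = 26
Upland → Thorn → Spruce → Pine → Maris: 4+9+3+7 = 23
Upland → Thorn → Pine → Maris → Spruce: 4+12+7+6 = 29
Upland → Thorn → Pine → Spruce → Maris: 4+12+3+6 = 25
Upland → Spruce → Maris → Thorn → Pine: 5+6+15+12 = 38
Upland → Spruce → Maris → Pine → Thorn: 5+6+7+12 = 30
… (10 more)
The minimum is 23.
One shortest path: Upland → Thorn → Spruce → Pine → Maris.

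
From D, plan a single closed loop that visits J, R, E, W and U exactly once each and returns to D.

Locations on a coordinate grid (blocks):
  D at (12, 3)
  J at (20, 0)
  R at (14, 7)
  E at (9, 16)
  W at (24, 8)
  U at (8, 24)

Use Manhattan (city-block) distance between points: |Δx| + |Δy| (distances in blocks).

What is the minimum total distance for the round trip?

82 blocks — the shortest possible round trip.

With 5 stops there are 5!/2 = 60 distinct round trips (a route and its reverse cost the same).
D-J-R-E-W-U-D: 11+13+14+23+32+25 = 118
D-J-R-E-U-W-D: 11+13+14+9+32+17 = 96
D-J-R-W-E-U-D: 11+13+11+23+9+25 = 92
D-J-R-W-U-E-D: 11+13+11+32+9+16 = 92
D-J-R-U-E-W-D: 11+13+23+9+23+17 = 96
D-J-R-U-W-E-D: 11+13+23+32+23+16 = 118
D-J-E-R-W-U-D: 11+27+14+11+32+25 = 120
D-J-E-R-U-W-D: 11+27+14+23+32+17 = 124
D-J-E-W-R-U-D: 11+27+23+11+23+25 = 120
D-J-E-W-U-R-D: 11+27+23+32+23+6 = 122
D-J-E-U-R-W-D: 11+27+9+23+11+17 = 98
D-J-E-U-W-R-D: 11+27+9+32+11+6 = 96
D-J-W-R-E-U-D: 11+12+11+14+9+25 = 82
D-J-W-R-U-E-D: 11+12+11+23+9+16 = 82
… (46 more)
The minimum is 82.
One optimal route: D → J → W → R → E → U → D (or its reverse).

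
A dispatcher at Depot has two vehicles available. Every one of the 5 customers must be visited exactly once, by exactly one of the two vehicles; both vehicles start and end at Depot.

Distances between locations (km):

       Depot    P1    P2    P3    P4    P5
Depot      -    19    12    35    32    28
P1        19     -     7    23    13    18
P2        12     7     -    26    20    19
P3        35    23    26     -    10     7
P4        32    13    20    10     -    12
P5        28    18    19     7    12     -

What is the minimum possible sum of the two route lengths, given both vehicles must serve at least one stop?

Minimum combined distance: 101 km.

Try each way of splitting the stops between the two vehicles (each non-empty) and, for each split, find the best tour for each vehicle:
  {P1} + {P2, P3, P4, P5}: 38 + 77 = 115
  {P2} + {P1, P3, P4, P5}: 24 + 77 = 101
  {P1, P2} + {P3, P4, P5}: 38 + 77 = 115
  {P3} + {P1, P2, P4, P5}: 70 + 72 = 142
  {P1, P3} + {P2, P4, P5}: 77 + 72 = 149
  {P2, P3} + {P1, P4, P5}: 73 + 72 = 145
  … (15 splits in total)
Best: vehicle 1 Depot → P2 → Depot = 24; vehicle 2 Depot → P1 → P4 → P3 → P5 → Depot = 77; combined 101.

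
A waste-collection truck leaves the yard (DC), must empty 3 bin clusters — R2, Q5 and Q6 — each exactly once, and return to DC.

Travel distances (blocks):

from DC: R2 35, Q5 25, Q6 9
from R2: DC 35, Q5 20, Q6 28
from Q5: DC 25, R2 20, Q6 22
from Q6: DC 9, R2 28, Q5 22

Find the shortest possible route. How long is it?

Shortest round trip = 82 blocks.

DC-R2-Q5-Q6-DC: 35+20+22+9 = 86
DC-R2-Q6-Q5-DC: 35+28+22+25 = 110
DC-Q5-R2-Q6-DC: 25+20+28+9 = 82
The minimum is 82.
One optimal route: DC → Q5 → R2 → Q6 → DC (or its reverse).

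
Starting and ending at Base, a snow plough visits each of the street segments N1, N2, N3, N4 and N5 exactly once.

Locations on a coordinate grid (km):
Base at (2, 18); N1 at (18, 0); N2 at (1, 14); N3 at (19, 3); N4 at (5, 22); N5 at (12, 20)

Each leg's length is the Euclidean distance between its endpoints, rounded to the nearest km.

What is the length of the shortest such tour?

With 5 stops there are 5!/2 = 60 distinct round trips (a route and its reverse cost the same).
Base → N1 → N2 → N3 → N4 → N5 → Base: 24+22+21+24+7+10 = 108
Base → N1 → N2 → N3 → N5 → N4 → Base: 24+22+21+18+7+5 = 97
Base → N1 → N2 → N4 → N3 → N5 → Base: 24+22+9+24+18+10 = 107
Base → N1 → N2 → N4 → N5 → N3 → Base: 24+22+9+7+18+23 = 103
Base → N1 → N2 → N5 → N3 → N4 → Base: 24+22+13+18+24+5 = 106
Base → N1 → N2 → N5 → N4 → N3 → Base: 24+22+13+7+24+23 = 113
Base → N1 → N3 → N2 → N4 → N5 → Base: 24+3+21+9+7+10 = 74
Base → N1 → N3 → N2 → N5 → N4 → Base: 24+3+21+13+7+5 = 73
Base → N1 → N3 → N4 → N2 → N5 → Base: 24+3+24+9+13+10 = 83
Base → N1 → N3 → N4 → N5 → N2 → Base: 24+3+24+7+13+4 = 75
Base → N1 → N3 → N5 → N2 → N4 → Base: 24+3+18+13+9+5 = 72
Base → N1 → N3 → N5 → N4 → N2 → Base: 24+3+18+7+9+4 = 65
Base → N1 → N4 → N2 → N3 → N5 → Base: 24+26+9+21+18+10 = 108
Base → N1 → N4 → N2 → N5 → N3 → Base: 24+26+9+13+18+23 = 113
… (46 more)
Base → N2 → N1 → N3 → N5 → N4 → Base: 4+22+3+18+7+5 = 59  ← best
The minimum is 59.
One optimal route: Base → N2 → N1 → N3 → N5 → N4 → Base (or its reverse).

Shortest round trip = 59 km.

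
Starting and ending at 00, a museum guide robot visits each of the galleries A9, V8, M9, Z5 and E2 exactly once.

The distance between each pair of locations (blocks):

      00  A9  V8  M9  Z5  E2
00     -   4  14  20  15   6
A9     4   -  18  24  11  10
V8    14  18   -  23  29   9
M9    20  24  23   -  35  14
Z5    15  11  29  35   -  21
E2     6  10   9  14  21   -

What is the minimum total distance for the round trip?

Shortest round trip = 87 blocks.

With 5 stops there are 5!/2 = 60 distinct round trips (a route and its reverse cost the same).
00→A9→V8→M9→Z5→E2→00: 4+18+23+35+21+6 = 107
00→A9→V8→M9→E2→Z5→00: 4+18+23+14+21+15 = 95
00→A9→V8→Z5→M9→E2→00: 4+18+29+35+14+6 = 106
00→A9→V8→Z5→E2→M9→00: 4+18+29+21+14+20 = 106
00→A9→V8→E2→M9→Z5→00: 4+18+9+14+35+15 = 95
00→A9→V8→E2→Z5→M9→00: 4+18+9+21+35+20 = 107
00→A9→M9→V8→Z5→E2→00: 4+24+23+29+21+6 = 107
00→A9→M9→V8→E2→Z5→00: 4+24+23+9+21+15 = 96
00→A9→M9→Z5→V8→E2→00: 4+24+35+29+9+6 = 107
00→A9→M9→Z5→E2→V8→00: 4+24+35+21+9+14 = 107
00→A9→M9→E2→V8→Z5→00: 4+24+14+9+29+15 = 95
00→A9→M9→E2→Z5→V8→00: 4+24+14+21+29+14 = 106
00→A9→Z5→V8→M9→E2→00: 4+11+29+23+14+6 = 87
00→A9→Z5→V8→E2→M9→00: 4+11+29+9+14+20 = 87
… (46 more)
The minimum is 87.
One optimal route: 00 → A9 → Z5 → V8 → M9 → E2 → 00 (or its reverse).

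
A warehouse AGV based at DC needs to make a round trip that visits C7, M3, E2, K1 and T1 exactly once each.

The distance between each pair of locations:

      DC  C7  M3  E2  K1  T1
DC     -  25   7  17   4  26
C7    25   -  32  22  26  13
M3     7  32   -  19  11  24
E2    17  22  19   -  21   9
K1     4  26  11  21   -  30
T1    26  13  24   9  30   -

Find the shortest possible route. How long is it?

DC - C7 - M3 - E2 - K1 - T1 - DC: 25+32+19+21+30+26 = 153
DC - C7 - M3 - E2 - T1 - K1 - DC: 25+32+19+9+30+4 = 119
DC - C7 - M3 - K1 - E2 - T1 - DC: 25+32+11+21+9+26 = 124
DC - C7 - M3 - K1 - T1 - E2 - DC: 25+32+11+30+9+17 = 124
DC - C7 - M3 - T1 - E2 - K1 - DC: 25+32+24+9+21+4 = 115
DC - C7 - M3 - T1 - K1 - E2 - DC: 25+32+24+30+21+17 = 149
DC - C7 - E2 - M3 - K1 - T1 - DC: 25+22+19+11+30+26 = 133
DC - C7 - E2 - M3 - T1 - K1 - DC: 25+22+19+24+30+4 = 124
DC - C7 - E2 - K1 - M3 - T1 - DC: 25+22+21+11+24+26 = 129
DC - C7 - E2 - K1 - T1 - M3 - DC: 25+22+21+30+24+7 = 129
DC - C7 - E2 - T1 - M3 - K1 - DC: 25+22+9+24+11+4 = 95
DC - C7 - E2 - T1 - K1 - M3 - DC: 25+22+9+30+11+7 = 104
DC - C7 - K1 - M3 - E2 - T1 - DC: 25+26+11+19+9+26 = 116
DC - C7 - K1 - M3 - T1 - E2 - DC: 25+26+11+24+9+17 = 112
… (46 more)
DC - M3 - E2 - T1 - C7 - K1 - DC: 7+19+9+13+26+4 = 78  ← best
The minimum is 78.
One optimal route: DC → M3 → E2 → T1 → C7 → K1 → DC (or its reverse).

Shortest round trip = 78.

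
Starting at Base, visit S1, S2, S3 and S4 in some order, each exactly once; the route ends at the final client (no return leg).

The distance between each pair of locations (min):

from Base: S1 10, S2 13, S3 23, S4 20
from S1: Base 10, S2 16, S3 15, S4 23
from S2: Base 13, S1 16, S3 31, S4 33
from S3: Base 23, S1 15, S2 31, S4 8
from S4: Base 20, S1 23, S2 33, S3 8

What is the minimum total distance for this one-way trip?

There are 4! = 24 possible orderings.
Base - S1 - S2 - S3 - S4: 10+16+31+8 = 65
Base - S1 - S2 - S4 - S3: 10+16+33+8 = 67
Base - S1 - S3 - S2 - S4: 10+15+31+33 = 89
Base - S1 - S3 - S4 - S2: 10+15+8+33 = 66
Base - S1 - S4 - S2 - S3: 10+23+33+31 = 97
Base - S1 - S4 - S3 - S2: 10+23+8+31 = 72
Base - S2 - S1 - S3 - S4: 13+16+15+8 = 52
Base - S2 - S1 - S4 - S3: 13+16+23+8 = 60
Base - S2 - S3 - S1 - S4: 13+31+15+23 = 82
Base - S2 - S3 - S4 - S1: 13+31+8+23 = 75
Base - S2 - S4 - S1 - S3: 13+33+23+15 = 84
Base - S2 - S4 - S3 - S1: 13+33+8+15 = 69
Base - S3 - S1 - S2 - S4: 23+15+16+33 = 87
Base - S3 - S1 - S4 - S2: 23+15+23+33 = 94
… (10 more)
The minimum is 52.
One shortest path: Base → S2 → S1 → S3 → S4.

52 min — the minimum one-way total.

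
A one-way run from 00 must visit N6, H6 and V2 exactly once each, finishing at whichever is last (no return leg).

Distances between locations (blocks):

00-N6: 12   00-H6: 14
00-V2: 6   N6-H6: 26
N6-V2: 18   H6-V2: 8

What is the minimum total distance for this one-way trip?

There are 3! = 6 possible orderings.
00→N6→H6→V2: 12+26+8 = 46
00→N6→V2→H6: 12+18+8 = 38
00→H6→N6→V2: 14+26+18 = 58
00→H6→V2→N6: 14+8+18 = 40
00→V2→N6→H6: 6+18+26 = 50
00→V2→H6→N6: 6+8+26 = 40
The minimum is 38.
One shortest path: 00 → N6 → V2 → H6.

Shortest open route: 38 blocks.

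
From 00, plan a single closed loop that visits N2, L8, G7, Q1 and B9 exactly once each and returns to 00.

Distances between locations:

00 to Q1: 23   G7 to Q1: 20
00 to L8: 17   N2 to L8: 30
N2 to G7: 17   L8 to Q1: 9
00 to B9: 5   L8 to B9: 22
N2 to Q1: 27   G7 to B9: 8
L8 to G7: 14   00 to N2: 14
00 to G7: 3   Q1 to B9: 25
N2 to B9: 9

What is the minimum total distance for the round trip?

There are 60 distinct closed tours to check (reversals are equivalent).
00 - N2 - L8 - G7 - Q1 - B9 - 00: 14+30+14+20+25+5 = 108
00 - N2 - L8 - G7 - B9 - Q1 - 00: 14+30+14+8+25+23 = 114
00 - N2 - L8 - Q1 - G7 - B9 - 00: 14+30+9+20+8+5 = 86
00 - N2 - L8 - Q1 - B9 - G7 - 00: 14+30+9+25+8+3 = 89
00 - N2 - L8 - B9 - G7 - Q1 - 00: 14+30+22+8+20+23 = 117
00 - N2 - L8 - B9 - Q1 - G7 - 00: 14+30+22+25+20+3 = 114
00 - N2 - G7 - L8 - Q1 - B9 - 00: 14+17+14+9+25+5 = 84
00 - N2 - G7 - L8 - B9 - Q1 - 00: 14+17+14+22+25+23 = 115
00 - N2 - G7 - Q1 - L8 - B9 - 00: 14+17+20+9+22+5 = 87
00 - N2 - G7 - Q1 - B9 - L8 - 00: 14+17+20+25+22+17 = 115
00 - N2 - G7 - B9 - L8 - Q1 - 00: 14+17+8+22+9+23 = 93
00 - N2 - G7 - B9 - Q1 - L8 - 00: 14+17+8+25+9+17 = 90
00 - N2 - Q1 - L8 - G7 - B9 - 00: 14+27+9+14+8+5 = 77
00 - N2 - Q1 - L8 - B9 - G7 - 00: 14+27+9+22+8+3 = 83
… (46 more)
00 - G7 - L8 - Q1 - N2 - B9 - 00: 3+14+9+27+9+5 = 67  ← best
The minimum is 67.
One optimal route: 00 → G7 → L8 → Q1 → N2 → B9 → 00 (or its reverse).

Minimum total distance: 67.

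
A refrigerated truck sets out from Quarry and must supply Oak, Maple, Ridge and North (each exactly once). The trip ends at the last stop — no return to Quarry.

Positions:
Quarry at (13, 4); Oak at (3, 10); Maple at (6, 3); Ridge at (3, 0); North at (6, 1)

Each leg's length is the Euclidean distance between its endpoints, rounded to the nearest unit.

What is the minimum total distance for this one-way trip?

22 — the minimum one-way total.

There are 4! = 24 possible orderings.
Quarry→Oak→Maple→Ridge→North: 12+8+4+3 = 27
Quarry→Oak→Maple→North→Ridge: 12+8+2+3 = 25
Quarry→Oak→Ridge→Maple→North: 12+10+4+2 = 28
Quarry→Oak→Ridge→North→Maple: 12+10+3+2 = 27
Quarry→Oak→North→Maple→Ridge: 12+9+2+4 = 27
Quarry→Oak→North→Ridge→Maple: 12+9+3+4 = 28
Quarry→Maple→Oak→Ridge→North: 7+8+10+3 = 28
Quarry→Maple→Oak→North→Ridge: 7+8+9+3 = 27
Quarry→Maple→Ridge→Oak→North: 7+4+10+9 = 30
Quarry→Maple→Ridge→North→Oak: 7+4+3+9 = 23
Quarry→Maple→North→Oak→Ridge: 7+2+9+10 = 28
Quarry→Maple→North→Ridge→Oak: 7+2+3+10 = 22
Quarry→Ridge→Oak→Maple→North: 11+10+8+2 = 31
Quarry→Ridge→Oak→North→Maple: 11+10+9+2 = 32
… (10 more)
The minimum is 22.
One shortest path: Quarry → Maple → North → Ridge → Oak.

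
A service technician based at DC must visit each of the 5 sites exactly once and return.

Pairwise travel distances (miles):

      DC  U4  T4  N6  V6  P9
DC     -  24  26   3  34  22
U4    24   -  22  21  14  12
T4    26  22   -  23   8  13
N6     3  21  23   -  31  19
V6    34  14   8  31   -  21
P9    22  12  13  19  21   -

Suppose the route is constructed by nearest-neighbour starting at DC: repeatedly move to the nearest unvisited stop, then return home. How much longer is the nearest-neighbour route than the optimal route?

Excess over optimum: 1 miles.

DC: N6=3, P9=22, U4=24, T4=26, V6=34 ⇒ N6
N6: P9=19, U4=21, T4=23, V6=31 ⇒ P9
P9: U4=12, T4=13, V6=21 ⇒ U4
U4: V6=14, T4=22 ⇒ V6
V6: T4=8 ⇒ T4
NN route DC → N6 → P9 → U4 → V6 → T4 → DC costs 82.
Optimal: DC → U4 → V6 → T4 → P9 → N6 → DC costs 81 (by enumerating all 60 distinct tours).
Excess = 82 − 81 = 1.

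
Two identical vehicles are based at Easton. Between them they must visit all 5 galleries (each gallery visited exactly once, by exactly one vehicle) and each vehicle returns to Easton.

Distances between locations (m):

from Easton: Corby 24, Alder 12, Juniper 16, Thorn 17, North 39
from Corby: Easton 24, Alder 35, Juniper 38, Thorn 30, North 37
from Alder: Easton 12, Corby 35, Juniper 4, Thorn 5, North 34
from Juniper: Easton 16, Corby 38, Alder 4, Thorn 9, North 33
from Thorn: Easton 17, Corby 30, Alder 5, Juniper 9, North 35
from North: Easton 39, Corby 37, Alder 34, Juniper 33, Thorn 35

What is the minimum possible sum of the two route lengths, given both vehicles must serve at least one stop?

142 m — the smallest possible combined total.

Try each way of splitting the stops between the two vehicles (each non-empty) and, for each split, find the best tour for each vehicle:
  {Corby} + {Alder, Juniper, Thorn, North}: 48 + 98 = 146
  {Alder} + {Corby, Juniper, Thorn, North}: 24 + 120 = 144
  {Corby, Alder} + {Juniper, Thorn, North}: 71 + 98 = 169
  {Juniper} + {Corby, Alder, Thorn, North}: 32 + 113 = 145
  {Corby, Juniper} + {Alder, Thorn, North}: 78 + 91 = 169
  {Alder, Juniper} + {Corby, Thorn, North}: 32 + 113 = 145
  … (15 splits in total)
  {Alder, Juniper, Thorn} + {Corby, North}: 42 + 100 = 142  ← best
Best: vehicle 1 Easton → Alder → Juniper → Thorn → Easton = 42; vehicle 2 Easton → Corby → North → Easton = 100; combined 142.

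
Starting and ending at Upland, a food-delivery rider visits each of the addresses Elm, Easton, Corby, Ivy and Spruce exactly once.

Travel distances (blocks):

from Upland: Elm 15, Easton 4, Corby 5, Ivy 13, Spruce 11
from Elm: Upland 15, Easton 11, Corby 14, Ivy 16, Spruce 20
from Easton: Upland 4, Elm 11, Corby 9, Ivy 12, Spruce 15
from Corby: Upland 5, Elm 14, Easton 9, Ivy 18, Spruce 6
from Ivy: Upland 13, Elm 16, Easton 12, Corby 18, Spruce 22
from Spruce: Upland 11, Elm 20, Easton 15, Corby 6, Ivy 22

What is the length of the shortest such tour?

With 5 stops there are 5!/2 = 60 distinct round trips (a route and its reverse cost the same).
Upland - Elm - Easton - Corby - Ivy - Spruce - Upland: 15+11+9+18+22+11 = 86
Upland - Elm - Easton - Corby - Spruce - Ivy - Upland: 15+11+9+6+22+13 = 76
Upland - Elm - Easton - Ivy - Corby - Spruce - Upland: 15+11+12+18+6+11 = 73
Upland - Elm - Easton - Ivy - Spruce - Corby - Upland: 15+11+12+22+6+5 = 71
Upland - Elm - Easton - Spruce - Corby - Ivy - Upland: 15+11+15+6+18+13 = 78
Upland - Elm - Easton - Spruce - Ivy - Corby - Upland: 15+11+15+22+18+5 = 86
Upland - Elm - Corby - Easton - Ivy - Spruce - Upland: 15+14+9+12+22+11 = 83
Upland - Elm - Corby - Easton - Spruce - Ivy - Upland: 15+14+9+15+22+13 = 88
Upland - Elm - Corby - Ivy - Easton - Spruce - Upland: 15+14+18+12+15+11 = 85
Upland - Elm - Corby - Ivy - Spruce - Easton - Upland: 15+14+18+22+15+4 = 88
Upland - Elm - Corby - Spruce - Easton - Ivy - Upland: 15+14+6+15+12+13 = 75
Upland - Elm - Corby - Spruce - Ivy - Easton - Upland: 15+14+6+22+12+4 = 73
Upland - Elm - Ivy - Easton - Corby - Spruce - Upland: 15+16+12+9+6+11 = 69
Upland - Elm - Ivy - Easton - Spruce - Corby - Upland: 15+16+12+15+6+5 = 69
… (46 more)
Upland - Easton - Ivy - Elm - Corby - Spruce - Upland: 4+12+16+14+6+11 = 63  ← best
The minimum is 63.
One optimal route: Upland → Easton → Ivy → Elm → Corby → Spruce → Upland (or its reverse).

Shortest round trip = 63 blocks.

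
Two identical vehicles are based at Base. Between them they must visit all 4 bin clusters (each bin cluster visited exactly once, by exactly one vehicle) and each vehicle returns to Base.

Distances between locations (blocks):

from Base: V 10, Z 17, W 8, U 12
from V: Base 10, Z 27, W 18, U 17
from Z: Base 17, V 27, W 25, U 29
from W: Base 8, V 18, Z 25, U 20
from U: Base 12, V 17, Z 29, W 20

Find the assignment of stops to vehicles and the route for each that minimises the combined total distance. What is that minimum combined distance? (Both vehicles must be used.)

Minimum combined distance: 89 blocks.

Check every non-empty split of the stops between the two vehicles; for each half take its own optimal tour:
  {V} + {Z, W, U}: 20 + 74 = 94
  {Z} + {V, W, U}: 34 + 55 = 89
  {V, Z} + {W, U}: 54 + 40 = 94
  {W} + {V, Z, U}: 16 + 73 = 89
  {V, W} + {Z, U}: 36 + 58 = 94
  {Z, W} + {V, U}: 50 + 39 = 89
  … (7 splits in total)
Best: vehicle 1 Base → Z → Base = 34; vehicle 2 Base → V → U → W → Base = 55; combined 89.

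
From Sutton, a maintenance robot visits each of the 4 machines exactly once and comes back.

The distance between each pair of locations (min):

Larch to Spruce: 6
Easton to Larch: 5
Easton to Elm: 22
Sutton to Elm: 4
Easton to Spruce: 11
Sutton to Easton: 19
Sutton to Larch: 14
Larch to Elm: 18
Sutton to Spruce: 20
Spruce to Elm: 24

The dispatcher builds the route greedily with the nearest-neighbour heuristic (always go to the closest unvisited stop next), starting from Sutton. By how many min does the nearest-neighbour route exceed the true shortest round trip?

1 min longer than the optimal tour.

From Sutton: Elm=4, Larch=14, Easton=19, Spruce=20 → choose Elm (4).
From Elm: Larch=18, Easton=22, Spruce=24 → choose Larch (18).
From Larch: Easton=5, Spruce=6 → choose Easton (5).
From Easton: Spruce=11 → choose Spruce (11).
NN route Sutton → Elm → Larch → Easton → Spruce → Sutton costs 58.
Optimal: Sutton → Larch → Spruce → Easton → Elm → Sutton costs 57 (by enumerating all 12 distinct tours).
Excess = 58 − 57 = 1.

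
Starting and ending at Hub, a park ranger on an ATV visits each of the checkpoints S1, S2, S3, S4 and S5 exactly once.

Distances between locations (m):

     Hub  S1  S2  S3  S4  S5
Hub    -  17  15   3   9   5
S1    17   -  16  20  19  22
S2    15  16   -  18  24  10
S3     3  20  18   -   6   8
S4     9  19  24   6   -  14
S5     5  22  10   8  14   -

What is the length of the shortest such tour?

59 m — the shortest possible round trip.

There are 60 distinct closed tours to check (reversals are equivalent).
Hub - S1 - S2 - S3 - S4 - S5 - Hub: 17+16+18+6+14+5 = 76
Hub - S1 - S2 - S3 - S5 - S4 - Hub: 17+16+18+8+14+9 = 82
Hub - S1 - S2 - S4 - S3 - S5 - Hub: 17+16+24+6+8+5 = 76
Hub - S1 - S2 - S4 - S5 - S3 - Hub: 17+16+24+14+8+3 = 82
Hub - S1 - S2 - S5 - S3 - S4 - Hub: 17+16+10+8+6+9 = 66
Hub - S1 - S2 - S5 - S4 - S3 - Hub: 17+16+10+14+6+3 = 66
Hub - S1 - S3 - S2 - S4 - S5 - Hub: 17+20+18+24+14+5 = 98
Hub - S1 - S3 - S2 - S5 - S4 - Hub: 17+20+18+10+14+9 = 88
Hub - S1 - S3 - S4 - S2 - S5 - Hub: 17+20+6+24+10+5 = 82
Hub - S1 - S3 - S4 - S5 - S2 - Hub: 17+20+6+14+10+15 = 82
Hub - S1 - S3 - S5 - S2 - S4 - Hub: 17+20+8+10+24+9 = 88
Hub - S1 - S3 - S5 - S4 - S2 - Hub: 17+20+8+14+24+15 = 98
Hub - S1 - S4 - S2 - S3 - S5 - Hub: 17+19+24+18+8+5 = 91
Hub - S1 - S4 - S2 - S5 - S3 - Hub: 17+19+24+10+8+3 = 81
… (46 more)
Hub - S3 - S4 - S1 - S2 - S5 - Hub: 3+6+19+16+10+5 = 59  ← best
The minimum is 59.
One optimal route: Hub → S3 → S4 → S1 → S2 → S5 → Hub (or its reverse).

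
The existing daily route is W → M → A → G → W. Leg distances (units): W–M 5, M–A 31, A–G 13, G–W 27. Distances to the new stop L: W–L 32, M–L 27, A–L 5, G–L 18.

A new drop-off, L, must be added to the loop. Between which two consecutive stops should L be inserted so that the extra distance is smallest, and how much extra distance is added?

+1 — insert L between M and A.

Insertion cost between consecutive stops i–j is d(i,L) + d(L,j) − d(i,j):
  between W and M: 32 + 27 − 5 = 54
  between M and A: 27 + 5 − 31 = 1
  between A and G: 5 + 18 − 13 = 10
  between G and W: 18 + 32 − 27 = 23
Cheapest insertion is between M and A, adding 1.
New total = 76 + 1 = 77.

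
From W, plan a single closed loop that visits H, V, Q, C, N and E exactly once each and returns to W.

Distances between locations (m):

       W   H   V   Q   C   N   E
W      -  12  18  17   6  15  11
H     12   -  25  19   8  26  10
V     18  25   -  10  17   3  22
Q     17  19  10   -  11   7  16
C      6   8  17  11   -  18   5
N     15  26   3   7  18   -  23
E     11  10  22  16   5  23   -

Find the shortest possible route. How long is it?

66 m — the shortest possible round trip.

With 6 stops there are 6!/2 = 360 distinct round trips (a route and its reverse cost the same).
W-H-V-Q-C-N-E-W: 12+25+10+11+18+23+11 = 110
W-H-V-Q-C-E-N-W: 12+25+10+11+5+23+15 = 101
W-H-V-Q-N-C-E-W: 12+25+10+7+18+5+11 = 88
W-H-V-Q-N-E-C-W: 12+25+10+7+23+5+6 = 88
W-H-V-Q-E-C-N-W: 12+25+10+16+5+18+15 = 101
W-H-V-Q-E-N-C-W: 12+25+10+16+23+18+6 = 110
W-H-V-C-Q-N-E-W: 12+25+17+11+7+23+11 = 106
W-H-V-C-Q-E-N-W: 12+25+17+11+16+23+15 = 119
… (352 more)
W-H-E-C-Q-V-N-W: 12+10+5+11+10+3+15 = 66  ← best
The minimum is 66.
One optimal route: W → H → E → C → Q → V → N → W (or its reverse).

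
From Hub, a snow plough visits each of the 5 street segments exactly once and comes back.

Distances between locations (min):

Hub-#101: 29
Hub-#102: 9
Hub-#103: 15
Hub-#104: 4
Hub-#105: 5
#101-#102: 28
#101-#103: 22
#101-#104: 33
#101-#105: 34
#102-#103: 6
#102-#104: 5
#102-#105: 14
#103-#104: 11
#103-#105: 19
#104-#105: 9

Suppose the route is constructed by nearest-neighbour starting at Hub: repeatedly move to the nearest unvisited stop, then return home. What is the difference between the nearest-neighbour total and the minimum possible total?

From Hub: #104=4, #105=5, #102=9, #103=15, #101=29 → choose #104 (4).
From #104: #102=5, #105=9, #103=11, #101=33 → choose #102 (5).
From #102: #103=6, #105=14, #101=28 → choose #103 (6).
From #103: #105=19, #101=22 → choose #105 (19).
From #105: #101=34 → choose #101 (34).
NN route Hub → #104 → #102 → #103 → #105 → #101 → Hub costs 97.
Optimal: Hub → #101 → #103 → #102 → #104 → #105 → Hub costs 76 (by enumerating all 60 distinct tours).
Excess = 97 − 76 = 21.

The nearest-neighbour route is 21 min longer than optimal.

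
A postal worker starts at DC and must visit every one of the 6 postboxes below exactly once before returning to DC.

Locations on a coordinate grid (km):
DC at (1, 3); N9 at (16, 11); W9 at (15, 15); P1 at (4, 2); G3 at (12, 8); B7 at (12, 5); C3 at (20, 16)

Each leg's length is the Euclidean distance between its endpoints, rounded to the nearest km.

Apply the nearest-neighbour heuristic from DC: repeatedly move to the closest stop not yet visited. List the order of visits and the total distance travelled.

At DC the remaining stops are P1 3, B7 11, G3 12, N9 17, W9 18, C3 23; go to P1.
At P1 the remaining stops are B7 9, G3 10, N9 15, W9 17, C3 21; go to B7.
At B7 the remaining stops are G3 3, N9 7, W9 10, C3 14; go to G3.
At G3 the remaining stops are N9 5, W9 8, C3 11; go to N9.
At N9 the remaining stops are W9 4, C3 6; go to W9.
At W9 the remaining stops are C3 5; go to C3.
Return C3→DC: 23.
Total = 3 + 9 + 3 + 5 + 4 + 5 + 23 = 52.

Total distance 52 km via the nearest-neighbour route DC → P1 → B7 → G3 → N9 → W9 → C3 → DC.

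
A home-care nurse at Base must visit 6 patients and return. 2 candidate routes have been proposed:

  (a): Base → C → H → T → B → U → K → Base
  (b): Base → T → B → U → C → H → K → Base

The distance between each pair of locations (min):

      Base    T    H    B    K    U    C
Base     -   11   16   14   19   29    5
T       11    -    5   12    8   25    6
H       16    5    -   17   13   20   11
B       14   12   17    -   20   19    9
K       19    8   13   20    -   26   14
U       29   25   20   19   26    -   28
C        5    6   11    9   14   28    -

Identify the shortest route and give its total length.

Shortest is (a), total 97 min.

(a): 5 + 11 + 5 + 12 + 19 + 26 + 19 = 97
(b): 11 + 12 + 19 + 28 + 11 + 13 + 19 = 113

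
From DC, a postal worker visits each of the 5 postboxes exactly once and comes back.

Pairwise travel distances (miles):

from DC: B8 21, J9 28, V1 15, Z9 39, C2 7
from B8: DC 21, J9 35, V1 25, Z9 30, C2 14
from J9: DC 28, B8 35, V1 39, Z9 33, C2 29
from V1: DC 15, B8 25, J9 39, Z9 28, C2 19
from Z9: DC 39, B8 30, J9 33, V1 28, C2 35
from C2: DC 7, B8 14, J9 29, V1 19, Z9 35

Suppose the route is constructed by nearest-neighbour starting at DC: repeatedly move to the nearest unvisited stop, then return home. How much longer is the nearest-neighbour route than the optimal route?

DC: C2=7, V1=15, B8=21, J9=28, Z9=39 ⇒ C2
C2: B8=14, V1=19, J9=29, Z9=35 ⇒ B8
B8: V1=25, Z9=30, J9=35 ⇒ V1
V1: Z9=28, J9=39 ⇒ Z9
Z9: J9=33 ⇒ J9
NN route DC → C2 → B8 → V1 → Z9 → J9 → DC costs 135.
Optimal: DC → V1 → Z9 → J9 → B8 → C2 → DC costs 132 (by enumerating all 60 distinct tours).
Excess = 135 − 132 = 3.

3 miles longer than the optimal tour.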